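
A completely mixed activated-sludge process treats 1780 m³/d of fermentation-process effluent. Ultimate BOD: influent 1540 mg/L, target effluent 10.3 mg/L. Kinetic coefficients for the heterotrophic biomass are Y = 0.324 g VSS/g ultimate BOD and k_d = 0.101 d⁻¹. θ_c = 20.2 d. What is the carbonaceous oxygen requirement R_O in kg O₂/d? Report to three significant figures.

Correct the yield for decay: Y_obs = Y/(1 + k_d θ_c) = 0.324 / (1 + 0.101 × 20.2) = 0.324 / 3.040 = 0.1066.
ΔS = 1540 − 10.3 = 1530 mg/L, so the substrate removal rate is 1780 × 1530/1000 = 2723 kg ultimate BOD/d.
P_X = Y_obs·Q·(S₀ − S) = 0.1066 × 2723 = 290.2 kg VSS/d.
Carbonaceous O₂ demand = substrate oxidised − cell-mass equivalent = 2723 − 1.42 × 290.2 = 2311 kg O₂/d.

R_O ≈ 2310 kg O₂/d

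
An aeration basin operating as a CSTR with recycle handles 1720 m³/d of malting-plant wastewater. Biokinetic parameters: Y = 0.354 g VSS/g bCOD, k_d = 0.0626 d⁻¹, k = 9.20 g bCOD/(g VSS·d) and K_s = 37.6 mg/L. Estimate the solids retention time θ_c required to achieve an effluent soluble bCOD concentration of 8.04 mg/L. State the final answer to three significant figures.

Specific growth rate at S = 8.04 mg/L: μ = YkS/(K_s+S) = 0.354·9.20·8.04/(37.6+8.04) = 0.5737 d⁻¹.
1/θ_c = 0.5737 − 0.0626 = 0.5111 d⁻¹, so θ_c = 1.956 d.

θ_c ≈ 1.96 d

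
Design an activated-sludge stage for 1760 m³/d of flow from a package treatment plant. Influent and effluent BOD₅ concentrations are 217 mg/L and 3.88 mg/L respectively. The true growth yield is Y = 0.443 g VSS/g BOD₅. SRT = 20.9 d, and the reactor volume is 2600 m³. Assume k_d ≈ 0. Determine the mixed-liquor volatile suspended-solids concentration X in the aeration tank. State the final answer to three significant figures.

Without decay, X = Y Q (S₀−S) θ_c / V = 0.443 × 1760 × (217 − 3.88) × 20.9 / 2600 = 1336 mg/L.

X ≈ 1340 mg/L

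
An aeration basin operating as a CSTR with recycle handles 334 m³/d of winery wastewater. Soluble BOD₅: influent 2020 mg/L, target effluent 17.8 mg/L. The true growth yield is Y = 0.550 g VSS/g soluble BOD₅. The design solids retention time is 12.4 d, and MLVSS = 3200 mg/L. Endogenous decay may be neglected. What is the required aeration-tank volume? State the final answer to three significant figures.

V ≈ 1430 m³

Biomass mass balance (decay neglected): V·X = Y·Q·(S₀ − S)·θ_c, so V = 0.550 × 334 × (2020 − 17.8) × 12.4 / 3200 = 1425 m³.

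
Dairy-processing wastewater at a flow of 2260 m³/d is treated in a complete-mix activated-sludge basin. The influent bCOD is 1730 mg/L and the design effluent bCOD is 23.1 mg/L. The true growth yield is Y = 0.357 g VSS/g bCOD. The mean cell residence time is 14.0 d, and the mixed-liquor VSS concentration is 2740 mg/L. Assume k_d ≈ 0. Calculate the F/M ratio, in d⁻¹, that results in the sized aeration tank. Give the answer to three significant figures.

F/M ≈ 0.203 d⁻¹

Biomass mass balance (decay neglected): V·X = Y·Q·(S₀ − S)·θ_c, so V = 0.357 × 2260 × (1730 − 23.1) × 14.0 / 2740 = 7037 m³.
F/M = Q·S₀ / (V·X) = 2260 × 1730 / (7037 × 2740) = 0.2028 g bCOD·(g VSS·d)⁻¹.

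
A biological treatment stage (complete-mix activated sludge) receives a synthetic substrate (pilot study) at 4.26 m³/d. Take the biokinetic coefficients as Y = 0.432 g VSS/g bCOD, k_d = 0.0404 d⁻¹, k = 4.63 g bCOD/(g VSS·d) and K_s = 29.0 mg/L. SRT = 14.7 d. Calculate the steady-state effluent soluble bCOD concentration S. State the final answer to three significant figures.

For a completely mixed reactor with recycle the Lawrence–McCarty relation gives S = K_s·(1 + k_d·θ_c) / [θ_c·(Y·k − k_d) − 1] = 29.0 × (1 + 0.0404 × 14.7) / [14.7 × (0.432 × 4.63 − 0.0404) − 1] = 46.22 / 27.81 = 1.662 mg/L.

S ≈ 1.66 mg/L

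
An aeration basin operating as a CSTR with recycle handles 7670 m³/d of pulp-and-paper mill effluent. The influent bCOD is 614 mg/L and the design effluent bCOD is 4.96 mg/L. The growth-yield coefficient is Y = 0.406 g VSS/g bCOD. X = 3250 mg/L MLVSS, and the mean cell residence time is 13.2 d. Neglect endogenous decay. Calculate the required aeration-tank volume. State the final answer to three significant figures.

V·X = Y·Q·ΔS·θ_c gives V = 0.406 × 7670 × (614 − 4.96) × 13.2 / 3250 = 7703 m³.

V ≈ 7700 m³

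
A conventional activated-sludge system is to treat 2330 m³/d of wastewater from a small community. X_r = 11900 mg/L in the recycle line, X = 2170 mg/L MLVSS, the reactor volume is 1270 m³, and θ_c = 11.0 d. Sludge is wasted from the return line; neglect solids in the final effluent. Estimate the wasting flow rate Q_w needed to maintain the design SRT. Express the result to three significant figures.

Q_w ≈ 21.1 m³/d

θ_c = V·X/(Q_w·X_r) when wasting from the recycle, so Q_w = V·X/(θ_c·X_r) = 1270 × 2170 / (11.0 × 11900) = 21.05 m³/d.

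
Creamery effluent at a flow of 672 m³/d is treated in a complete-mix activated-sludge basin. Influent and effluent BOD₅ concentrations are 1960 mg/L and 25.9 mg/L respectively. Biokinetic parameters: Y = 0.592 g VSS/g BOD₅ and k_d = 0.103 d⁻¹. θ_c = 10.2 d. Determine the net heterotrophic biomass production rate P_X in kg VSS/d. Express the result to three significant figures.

The observed yield is Y_obs = Y/(1 + k_d·θ_c) = 0.592 / (1 + 0.103 × 10.2) = 0.592 / 2.051 = 0.2887 g VSS per g BOD₅ removed.
Q·(S₀ − S) = 672 × (1960 − 25.9) × 10⁻³ = 1300 kg/d removed.
Biomass produced: P_X = Y_obs·Q·ΔS = 0.2887 × 1300 ≈ 375.2 kg VSS/d.

P_X ≈ 375 kg VSS/d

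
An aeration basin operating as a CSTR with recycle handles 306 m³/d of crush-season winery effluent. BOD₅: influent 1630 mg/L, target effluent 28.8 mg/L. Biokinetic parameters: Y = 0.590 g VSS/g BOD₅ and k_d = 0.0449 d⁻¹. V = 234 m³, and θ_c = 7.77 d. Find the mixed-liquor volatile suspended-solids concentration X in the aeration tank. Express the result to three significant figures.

X ≈ 7120 mg/L

From V·X·(1 + k_d·θ_c) = Y·Q·(S₀ − S)·θ_c: X = 0.590 × 306 × (1630 − 28.8) × 7.77 / [234 × (1 + 0.0449 × 7.77)] = 7116 mg/L.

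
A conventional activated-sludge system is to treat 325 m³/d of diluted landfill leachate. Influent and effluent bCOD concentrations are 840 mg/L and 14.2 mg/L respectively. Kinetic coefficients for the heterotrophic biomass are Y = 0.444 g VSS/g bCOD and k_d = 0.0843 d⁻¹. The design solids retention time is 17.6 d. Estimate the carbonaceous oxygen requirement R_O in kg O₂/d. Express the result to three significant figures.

Y_obs = Y / (1 + k_d θ_c) = 0.444 / (1 + 0.0843 × 17.6) = 0.444 / 2.484 = 0.1788.
ΔS = 840 − 14.2 = 825.8 mg/L, so the substrate removal rate is 325 × 825.8/1000 = 268.4 kg bCOD/d.
Biomass synthesised: P_X = Y_obs × 268.4 = 47.98 kg VSS/d.
Carbonaceous O₂ demand = substrate oxidised − cell-mass equivalent = 268.4 − 1.42 × 47.98 = 200.3 kg O₂/d.

R_O ≈ 200 kg O₂/d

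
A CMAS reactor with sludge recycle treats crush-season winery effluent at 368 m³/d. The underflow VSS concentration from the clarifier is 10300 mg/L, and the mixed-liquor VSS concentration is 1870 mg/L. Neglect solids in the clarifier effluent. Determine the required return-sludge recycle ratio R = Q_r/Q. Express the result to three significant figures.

R ≈ 0.222

Mass balance around the secondary clarifier (neglecting effluent solids): R = X / (X_r − X) = 1870 / (10300 − 1870) = 0.2218.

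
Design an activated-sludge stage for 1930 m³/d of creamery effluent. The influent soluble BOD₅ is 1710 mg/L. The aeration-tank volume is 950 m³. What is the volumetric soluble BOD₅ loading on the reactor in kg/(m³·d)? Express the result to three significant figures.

L_v ≈ 3.47 kg soluble BOD₅/(m³·d)

L_v = Q S₀ / V = 1930 × 1710 × 10⁻³ / 950.0 = 3.474 kg/(m³·d).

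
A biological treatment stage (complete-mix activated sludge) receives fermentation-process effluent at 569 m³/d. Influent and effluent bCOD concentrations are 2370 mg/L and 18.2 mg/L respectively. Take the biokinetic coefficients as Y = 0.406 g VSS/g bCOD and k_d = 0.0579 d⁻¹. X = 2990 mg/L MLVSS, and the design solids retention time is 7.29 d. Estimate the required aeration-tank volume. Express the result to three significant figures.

V ≈ 931 m³

From the SRT design equation V = Y Q (S₀−S) θ_c / [X (1 + k_d θ_c)] = 0.406 × 569 × (2370 − 18.2) × 7.29 / [2990 × (1 + 0.0579 × 7.29)] = 3.96×10^6 / 4252 = 931.5 m³.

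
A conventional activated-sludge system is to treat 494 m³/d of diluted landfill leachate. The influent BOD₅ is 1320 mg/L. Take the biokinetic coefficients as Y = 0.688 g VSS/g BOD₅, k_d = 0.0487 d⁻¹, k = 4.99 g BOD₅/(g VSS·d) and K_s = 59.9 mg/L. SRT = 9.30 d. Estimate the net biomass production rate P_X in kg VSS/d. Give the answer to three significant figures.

From the Monod/SRT balance for a CMAS, S = K_s·(1+k_d θ_c)/[θ_c·(Y k − k_d) − 1] = 59.9 × (1 + 0.0487 × 9.30) / [9.30 × (0.688 × 4.99 − 0.0487) − 1] = 87.03 / 30.48 = 2.856 mg/L.
Observed yield with endogenous decay: Y_obs = Y / (1 + k_d·θ_c) = 0.688 / (1 + 0.0487 × 9.30) = 0.688 / 1.453 = 0.4735 g VSS/g BOD₅.
Mass of BOD₅ removed per day: Q(S₀ − S) = 494 × 1317 g/m³ = 650.7 kg/d.
Biomass produced: P_X = Y_obs·Q·ΔS = 0.4735 × 650.7 ≈ 308.1 kg VSS/d.

P_X ≈ 308 kg VSS/d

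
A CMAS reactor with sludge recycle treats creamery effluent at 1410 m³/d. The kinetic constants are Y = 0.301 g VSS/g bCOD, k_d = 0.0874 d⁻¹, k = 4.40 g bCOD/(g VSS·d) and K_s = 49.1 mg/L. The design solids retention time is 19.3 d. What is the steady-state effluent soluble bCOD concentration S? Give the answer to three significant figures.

Effluent substrate depends only on kinetics and SRT: S = K_s(1 + k_d θ_c) / [θ_c(Yk − k_d) − 1] = 49.1 × (1 + 0.0874 × 19.3) / [19.3 × (0.301 × 4.40 − 0.0874) − 1] = 131.9 / 22.87 = 5.767 mg/L.

S ≈ 5.77 mg/L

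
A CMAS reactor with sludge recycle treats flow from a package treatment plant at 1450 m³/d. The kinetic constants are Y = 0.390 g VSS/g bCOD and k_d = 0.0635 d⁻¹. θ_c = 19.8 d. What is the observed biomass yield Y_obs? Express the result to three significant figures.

Y_obs ≈ 0.173 g VSS/g bCOD

Y_obs = Y / (1 + k_d θ_c) = 0.390 / (1 + 0.0635 × 19.8) = 0.390 / 2.257 = 0.1728.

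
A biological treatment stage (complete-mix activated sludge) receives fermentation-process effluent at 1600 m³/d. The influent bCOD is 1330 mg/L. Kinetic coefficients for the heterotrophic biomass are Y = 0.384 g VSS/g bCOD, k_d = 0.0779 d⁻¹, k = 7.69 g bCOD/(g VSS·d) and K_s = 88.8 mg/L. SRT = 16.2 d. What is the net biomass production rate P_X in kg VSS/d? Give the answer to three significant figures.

P_X ≈ 360 kg VSS/d

For a completely mixed reactor with recycle the Lawrence–McCarty relation gives S = K_s·(1 + k_d·θ_c) / [θ_c·(Y·k − k_d) − 1] = 88.8 × (1 + 0.0779 × 16.2) / [16.2 × (0.384 × 7.69 − 0.0779) − 1] = 200.9 / 45.58 = 4.407 mg/L.
Observed yield with endogenous decay: Y_obs = Y / (1 + k_d·θ_c) = 0.384 / (1 + 0.0779 × 16.2) = 0.384 / 2.262 = 0.1698 g VSS/g bCOD.
Substrate removed = Q·(S₀ − S) = 1600 m³/d × (1330 − 4.41) g/m³ = 2.12×10^6 g/d = 2121 kg/d.
So the net sludge growth is P_X = 0.1698 × 2121 = 360.1 kg VSS/d.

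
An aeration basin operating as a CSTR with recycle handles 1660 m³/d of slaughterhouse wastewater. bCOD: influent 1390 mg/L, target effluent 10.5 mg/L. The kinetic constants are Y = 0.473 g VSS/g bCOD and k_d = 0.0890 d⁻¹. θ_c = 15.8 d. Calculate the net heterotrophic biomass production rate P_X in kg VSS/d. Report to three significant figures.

Correct the yield for decay: Y_obs = Y/(1 + k_d θ_c) = 0.473 / (1 + 0.0890 × 15.8) = 0.473 / 2.406 = 0.1966.
Q·(S₀ − S) = 1660 × (1390 − 10.5) × 10⁻³ = 2290 kg/d removed.
Biomass produced: P_X = Y_obs·Q·ΔS = 0.1966 × 2290 ≈ 450.2 kg VSS/d.

P_X ≈ 450 kg VSS/d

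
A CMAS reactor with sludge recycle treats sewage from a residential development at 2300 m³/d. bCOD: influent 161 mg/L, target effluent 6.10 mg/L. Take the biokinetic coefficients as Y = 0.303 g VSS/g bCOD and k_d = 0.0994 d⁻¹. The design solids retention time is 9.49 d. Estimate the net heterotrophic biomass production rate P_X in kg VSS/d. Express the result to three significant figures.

Observed yield with endogenous decay: Y_obs = Y / (1 + k_d·θ_c) = 0.303 / (1 + 0.0994 × 9.49) = 0.303 / 1.943 = 0.1559 g VSS/g bCOD.
Q·(S₀ − S) = 2300 × (161 − 6.10) × 10⁻³ = 356.3 kg/d removed.
So the net sludge growth is P_X = 0.1559 × 356.3 = 55.55 kg VSS/d.

P_X ≈ 55.5 kg VSS/d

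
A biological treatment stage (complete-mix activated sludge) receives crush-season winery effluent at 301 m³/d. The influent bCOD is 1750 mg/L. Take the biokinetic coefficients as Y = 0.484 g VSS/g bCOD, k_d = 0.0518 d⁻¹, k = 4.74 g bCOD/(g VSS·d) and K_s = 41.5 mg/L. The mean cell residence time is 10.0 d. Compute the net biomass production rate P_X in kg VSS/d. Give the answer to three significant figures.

Effluent substrate depends only on kinetics and SRT: S = K_s(1 + k_d θ_c) / [θ_c(Yk − k_d) − 1] = 41.5 × (1 + 0.0518 × 10.0) / [10.0 × (0.484 × 4.74 − 0.0518) − 1] = 63.00 / 21.42 = 2.941 mg/L.
Y_obs = Y / (1 + k_d θ_c) = 0.484 / (1 + 0.0518 × 10.0) = 0.484 / 1.518 = 0.3188.
Mass of bCOD removed per day: Q(S₀ − S) = 301 × 1747 g/m³ = 525.9 kg/d.
So the net sludge growth is P_X = 0.3188 × 525.9 = 167.7 kg VSS/d.

P_X ≈ 168 kg VSS/d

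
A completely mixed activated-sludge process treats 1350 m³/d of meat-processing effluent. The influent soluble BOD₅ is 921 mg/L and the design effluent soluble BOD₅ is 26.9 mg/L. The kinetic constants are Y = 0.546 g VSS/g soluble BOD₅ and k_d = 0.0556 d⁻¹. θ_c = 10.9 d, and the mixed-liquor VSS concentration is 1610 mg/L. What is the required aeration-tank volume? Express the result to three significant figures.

Rearranging the biomass balance for a CMAS with decay, V = Y·Q·ΔS·θ_c / [X·(1+k_d θ_c)] = 0.546 × 1350 × (921 − 26.9) × 10.9 / [1610 × (1 + 0.0556 × 10.9)] = 7.18×10^6 / 2586 = 2778 m³.

V ≈ 2780 m³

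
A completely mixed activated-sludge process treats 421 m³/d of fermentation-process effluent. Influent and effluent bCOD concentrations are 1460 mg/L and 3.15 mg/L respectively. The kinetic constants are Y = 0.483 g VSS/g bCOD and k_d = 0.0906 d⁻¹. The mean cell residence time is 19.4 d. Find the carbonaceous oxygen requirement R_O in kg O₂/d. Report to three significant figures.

R_O ≈ 461 kg O₂/d

The observed yield is Y_obs = Y/(1 + k_d·θ_c) = 0.483 / (1 + 0.0906 × 19.4) = 0.483 / 2.758 = 0.1751 g VSS per g bCOD removed.
ΔS = 1460 − 3.15 = 1457 mg/L, so the substrate removal rate is 421 × 1457/1000 = 613.3 kg bCOD/d.
Biomass synthesised: P_X = Y_obs × 613.3 = 107.4 kg VSS/d.
R_O = Q·(S₀ − S) − 1.42·P_X = 613.3 − 1.42 × 107.4 = 460.8 kg O₂/d.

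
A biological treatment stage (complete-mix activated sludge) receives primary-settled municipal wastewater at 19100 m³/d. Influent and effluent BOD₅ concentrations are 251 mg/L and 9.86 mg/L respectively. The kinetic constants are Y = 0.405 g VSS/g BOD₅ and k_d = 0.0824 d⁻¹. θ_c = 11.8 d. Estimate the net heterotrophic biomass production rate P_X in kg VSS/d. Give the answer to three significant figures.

P_X ≈ 946 kg VSS/d

Observed yield with endogenous decay: Y_obs = Y / (1 + k_d·θ_c) = 0.405 / (1 + 0.0824 × 11.8) = 0.405 / 1.972 = 0.2053 g VSS/g BOD₅.
Mass of BOD₅ removed per day: Q(S₀ − S) = 19100 × 241.1 g/m³ = 4606 kg/d.
So the net sludge growth is P_X = 0.2053 × 4606 = 945.8 kg VSS/d.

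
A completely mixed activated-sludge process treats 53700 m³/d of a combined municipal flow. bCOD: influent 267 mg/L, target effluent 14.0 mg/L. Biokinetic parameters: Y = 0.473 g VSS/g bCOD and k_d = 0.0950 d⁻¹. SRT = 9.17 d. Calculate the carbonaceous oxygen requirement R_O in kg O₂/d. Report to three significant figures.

The observed yield is Y_obs = Y/(1 + k_d·θ_c) = 0.473 / (1 + 0.0950 × 9.17) = 0.473 / 1.871 = 0.2528 g VSS per g bCOD removed.
Q·(S₀ − S) = 53700 × (267 − 14.0) × 10⁻³ = 13586 kg/d removed.
Net sludge production P_X = 0.2528 × 13586 = 3434 kg VSS/d.
Carbonaceous O₂ demand = substrate oxidised − cell-mass equivalent = 13586 − 1.42 × 3434 = 8709 kg O₂/d.

R_O ≈ 8710 kg O₂/d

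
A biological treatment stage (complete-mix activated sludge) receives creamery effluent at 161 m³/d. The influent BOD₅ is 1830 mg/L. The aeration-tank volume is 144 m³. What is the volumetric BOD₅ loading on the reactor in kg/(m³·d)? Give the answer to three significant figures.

Volumetric loading L_v = Q·S₀ / V = 161 × 1830 g/m³ / 144.0 m³ = 2046 g/(m³·d) = 2.046 kg BOD₅/(m³·d).

L_v ≈ 2.05 kg BOD₅/(m³·d)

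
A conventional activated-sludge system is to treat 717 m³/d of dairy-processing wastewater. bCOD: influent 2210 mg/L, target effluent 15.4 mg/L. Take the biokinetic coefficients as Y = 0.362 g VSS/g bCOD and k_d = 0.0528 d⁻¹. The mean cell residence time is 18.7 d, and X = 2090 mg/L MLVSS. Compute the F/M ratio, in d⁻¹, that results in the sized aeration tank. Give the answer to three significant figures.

Rearranging the biomass balance for a CMAS with decay, V = Y·Q·ΔS·θ_c / [X·(1+k_d θ_c)] = 0.362 × 717 × (2210 − 15.4) × 18.7 / [2090 × (1 + 0.0528 × 18.7)] = 1.07×10^7 / 4154 = 2564 m³.
F/M = Q·S₀ / (V·X) = 717 × 2210 / (2564 × 2090) = 0.2956 g bCOD·(g VSS·d)⁻¹.

F/M ≈ 0.296 d⁻¹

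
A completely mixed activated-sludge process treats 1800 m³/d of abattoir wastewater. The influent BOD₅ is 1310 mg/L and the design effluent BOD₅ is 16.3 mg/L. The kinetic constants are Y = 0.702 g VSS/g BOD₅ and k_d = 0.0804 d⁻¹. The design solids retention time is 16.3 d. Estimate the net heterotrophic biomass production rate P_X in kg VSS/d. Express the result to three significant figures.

The observed yield is Y_obs = Y/(1 + k_d·θ_c) = 0.702 / (1 + 0.0804 × 16.3) = 0.702 / 2.311 = 0.3038 g VSS per g BOD₅ removed.
Substrate removed = Q·(S₀ − S) = 1800 m³/d × (1310 − 16.3) g/m³ = 2.33×10^6 g/d = 2329 kg/d.
Net biomass production P_X = Y_obs × Q·(S₀ − S) = 0.3038 × 2329 = 707.5 kg VSS/d.

P_X ≈ 708 kg VSS/d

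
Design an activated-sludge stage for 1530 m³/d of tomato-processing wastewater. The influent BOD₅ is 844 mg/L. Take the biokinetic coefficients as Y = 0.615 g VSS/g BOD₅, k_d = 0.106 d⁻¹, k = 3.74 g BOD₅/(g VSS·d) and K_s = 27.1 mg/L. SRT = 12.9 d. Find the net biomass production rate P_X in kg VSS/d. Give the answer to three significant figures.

P_X ≈ 335 kg VSS/d

From the Monod/SRT balance for a CMAS, S = K_s·(1+k_d θ_c)/[θ_c·(Y k − k_d) − 1] = 27.1 × (1 + 0.106 × 12.9) / [12.9 × (0.615 × 3.74 − 0.106) − 1] = 64.16 / 27.30 = 2.350 mg/L.
Y_obs = Y / (1 + k_d θ_c) = 0.615 / (1 + 0.106 × 12.9) = 0.615 / 2.367 = 0.2598.
Mass of BOD₅ removed per day: Q(S₀ − S) = 1530 × 841.6 g/m³ = 1288 kg/d.
P_X = Y_obs · Q(S₀ − S) = 0.2598 × 1288 = 334.5 kg VSS/d.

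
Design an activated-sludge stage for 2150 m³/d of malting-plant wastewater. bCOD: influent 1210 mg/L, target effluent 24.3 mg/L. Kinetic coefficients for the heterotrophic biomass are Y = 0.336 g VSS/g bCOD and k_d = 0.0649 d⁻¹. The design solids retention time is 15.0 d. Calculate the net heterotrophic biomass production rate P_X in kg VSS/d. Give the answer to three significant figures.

Observed yield with endogenous decay: Y_obs = Y / (1 + k_d·θ_c) = 0.336 / (1 + 0.0649 × 15.0) = 0.336 / 1.974 = 0.1703 g VSS/g bCOD.
Mass of bCOD removed per day: Q(S₀ − S) = 2150 × 1186 g/m³ = 2549 kg/d.
Biomass produced: P_X = Y_obs·Q·ΔS = 0.1703 × 2549 ≈ 434.0 kg VSS/d.

P_X ≈ 434 kg VSS/d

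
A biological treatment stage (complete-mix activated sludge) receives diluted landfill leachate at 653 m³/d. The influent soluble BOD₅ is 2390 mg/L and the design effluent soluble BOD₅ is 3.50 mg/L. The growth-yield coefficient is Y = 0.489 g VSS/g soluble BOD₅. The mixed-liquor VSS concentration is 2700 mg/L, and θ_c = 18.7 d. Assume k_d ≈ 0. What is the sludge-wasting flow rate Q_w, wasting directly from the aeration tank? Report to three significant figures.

Biomass mass balance (decay neglected): V·X = Y·Q·(S₀ − S)·θ_c, so V = 0.489 × 653 × (2390 − 3.50) × 18.7 / 2700 = 5278 m³.
Wasting from the aeration tank: Q_w = V / θ_c = 5278 / 18.7 = 282.2 m³/d.

Q_w ≈ 282 m³/d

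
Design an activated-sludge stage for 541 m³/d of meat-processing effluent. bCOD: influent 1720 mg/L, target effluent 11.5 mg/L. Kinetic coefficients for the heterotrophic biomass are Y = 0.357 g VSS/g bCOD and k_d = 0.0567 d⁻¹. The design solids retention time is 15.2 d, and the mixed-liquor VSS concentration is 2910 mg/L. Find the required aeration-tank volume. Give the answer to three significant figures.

V ≈ 926 m³

From the SRT design equation V = Y Q (S₀−S) θ_c / [X (1 + k_d θ_c)] = 0.357 × 541 × (1720 − 11.5) × 15.2 / [2910 × (1 + 0.0567 × 15.2)] = 5.02×10^6 / 5418 = 925.7 m³.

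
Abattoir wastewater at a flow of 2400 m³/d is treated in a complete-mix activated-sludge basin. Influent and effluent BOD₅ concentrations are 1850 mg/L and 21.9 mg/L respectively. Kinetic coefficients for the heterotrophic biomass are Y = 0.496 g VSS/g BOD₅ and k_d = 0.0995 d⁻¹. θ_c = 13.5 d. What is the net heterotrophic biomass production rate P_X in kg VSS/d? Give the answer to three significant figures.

P_X ≈ 929 kg VSS/d

Observed yield with endogenous decay: Y_obs = Y / (1 + k_d·θ_c) = 0.496 / (1 + 0.0995 × 13.5) = 0.496 / 2.343 = 0.2117 g VSS/g BOD₅.
ΔS = 1850 − 21.9 = 1828 mg/L, so the substrate removal rate is 2400 × 1828/1000 = 4387 kg BOD₅/d.
So the net sludge growth is P_X = 0.2117 × 4387 = 928.7 kg VSS/d.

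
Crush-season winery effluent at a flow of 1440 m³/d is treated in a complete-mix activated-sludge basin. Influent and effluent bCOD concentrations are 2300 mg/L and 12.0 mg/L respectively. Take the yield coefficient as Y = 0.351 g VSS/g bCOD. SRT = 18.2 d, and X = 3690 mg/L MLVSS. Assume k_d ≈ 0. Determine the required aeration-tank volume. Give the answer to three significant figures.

With k_d = 0 the design equation reduces to V = Y Q (S₀−S) θ_c / X = 0.351 × 1440 × (2300 − 12.0) × 18.2 / 3690 = 5704 m³.

V ≈ 5700 m³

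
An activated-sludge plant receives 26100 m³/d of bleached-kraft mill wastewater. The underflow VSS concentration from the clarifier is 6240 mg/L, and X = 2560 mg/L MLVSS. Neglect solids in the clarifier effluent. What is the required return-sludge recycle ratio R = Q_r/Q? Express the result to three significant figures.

Mass balance around the secondary clarifier (neglecting effluent solids): R = X / (X_r − X) = 2560 / (6240 − 2560) = 0.6957.

R ≈ 0.696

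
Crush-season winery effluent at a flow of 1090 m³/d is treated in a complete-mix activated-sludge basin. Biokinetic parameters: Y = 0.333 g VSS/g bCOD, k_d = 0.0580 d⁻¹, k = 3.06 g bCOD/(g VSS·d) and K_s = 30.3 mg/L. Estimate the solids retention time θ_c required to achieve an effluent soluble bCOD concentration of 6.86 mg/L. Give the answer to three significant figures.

Specific growth rate at S = 6.86 mg/L: μ = YkS/(K_s+S) = 0.333·3.06·6.86/(30.3+6.86) = 0.1881 d⁻¹.
1/θ_c = 0.1881 − 0.0580 = 0.1301 d⁻¹, so θ_c = 7.686 d.

θ_c ≈ 7.69 d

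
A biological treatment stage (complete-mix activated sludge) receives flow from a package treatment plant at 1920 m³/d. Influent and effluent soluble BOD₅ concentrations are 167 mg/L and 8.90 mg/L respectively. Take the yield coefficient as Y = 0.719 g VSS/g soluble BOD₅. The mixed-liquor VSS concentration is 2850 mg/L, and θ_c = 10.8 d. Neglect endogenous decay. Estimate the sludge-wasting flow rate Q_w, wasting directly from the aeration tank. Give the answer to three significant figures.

Biomass mass balance (decay neglected): V·X = Y·Q·(S₀ − S)·θ_c, so V = 0.719 × 1920 × (167 − 8.90) × 10.8 / 2850 = 827.1 m³.
With mixed-liquor wasting, θ_c = V/Q_w, so Q_w = V/θ_c = 827.1/10.8 = 76.58 m³/d.

Q_w ≈ 76.6 m³/d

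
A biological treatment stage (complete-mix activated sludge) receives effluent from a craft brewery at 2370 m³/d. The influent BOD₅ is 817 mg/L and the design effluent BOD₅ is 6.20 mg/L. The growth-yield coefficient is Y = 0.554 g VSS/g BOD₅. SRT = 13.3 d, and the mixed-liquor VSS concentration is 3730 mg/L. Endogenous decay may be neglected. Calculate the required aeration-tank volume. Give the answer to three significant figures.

V ≈ 3800 m³

With k_d = 0 the design equation reduces to V = Y Q (S₀−S) θ_c / X = 0.554 × 2370 × (817 − 6.20) × 13.3 / 3730 = 3796 m³.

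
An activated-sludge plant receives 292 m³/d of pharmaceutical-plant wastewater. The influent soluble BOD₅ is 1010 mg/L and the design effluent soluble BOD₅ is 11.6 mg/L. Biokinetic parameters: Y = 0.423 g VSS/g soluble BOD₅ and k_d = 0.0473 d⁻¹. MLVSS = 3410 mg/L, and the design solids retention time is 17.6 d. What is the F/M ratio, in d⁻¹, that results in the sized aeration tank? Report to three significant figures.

F/M ≈ 0.249 d⁻¹

From the SRT design equation V = Y Q (S₀−S) θ_c / [X (1 + k_d θ_c)] = 0.423 × 292 × (1010 − 11.6) × 17.6 / [3410 × (1 + 0.0473 × 17.6)] = 2.17×10^6 / 6249 = 347.3 m³.
Food-to-microorganism ratio F/M = Q S₀ / (V X) = 292 × 1010 / (347.3 × 3410) = 0.2490 d⁻¹.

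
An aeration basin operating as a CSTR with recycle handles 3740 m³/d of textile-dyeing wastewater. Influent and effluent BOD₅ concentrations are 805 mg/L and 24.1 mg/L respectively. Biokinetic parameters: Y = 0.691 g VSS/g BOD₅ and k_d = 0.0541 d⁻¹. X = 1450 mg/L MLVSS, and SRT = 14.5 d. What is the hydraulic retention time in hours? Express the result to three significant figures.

Rearranging the biomass balance for a CMAS with decay, V = Y·Q·ΔS·θ_c / [X·(1+k_d θ_c)] = 0.691 × 3740 × (805 − 24.1) × 14.5 / [1450 × (1 + 0.0541 × 14.5)] = 2.93×10^7 / 2587 = 11309 m³.
HRT = V/Q = 11309 m³ / 3740 m³·d⁻¹ = 3.024 d × 24 = 72.57 h.

τ ≈ 72.6 h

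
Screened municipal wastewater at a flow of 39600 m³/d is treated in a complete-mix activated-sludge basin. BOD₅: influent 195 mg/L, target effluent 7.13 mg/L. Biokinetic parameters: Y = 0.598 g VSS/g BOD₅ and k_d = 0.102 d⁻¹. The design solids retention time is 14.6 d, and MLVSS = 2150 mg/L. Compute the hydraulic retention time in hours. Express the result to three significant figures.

τ ≈ 7.36 h

Rearranging the biomass balance for a CMAS with decay, V = Y·Q·ΔS·θ_c / [X·(1+k_d θ_c)] = 0.598 × 39600 × (195 − 7.13) × 14.6 / [2150 × (1 + 0.102 × 14.6)] = 6.5×10^7 / 5352 = 12137 m³.
τ = V/Q = 12137/39600 = 0.3065 d, or 7.356 h.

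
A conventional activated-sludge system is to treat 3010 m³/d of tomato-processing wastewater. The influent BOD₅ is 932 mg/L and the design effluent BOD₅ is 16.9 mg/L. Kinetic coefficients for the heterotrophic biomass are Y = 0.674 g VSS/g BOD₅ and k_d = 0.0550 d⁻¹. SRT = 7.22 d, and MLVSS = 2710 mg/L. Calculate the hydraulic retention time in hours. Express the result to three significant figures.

τ ≈ 28.2 h

Rearranging the biomass balance for a CMAS with decay, V = Y·Q·ΔS·θ_c / [X·(1+k_d θ_c)] = 0.674 × 3010 × (932 − 16.9) × 7.22 / [2710 × (1 + 0.0550 × 7.22)] = 1.34×10^7 / 3786 = 3540 m³.
τ = V/Q = 3540/3010 = 1.176 d, or 28.23 h.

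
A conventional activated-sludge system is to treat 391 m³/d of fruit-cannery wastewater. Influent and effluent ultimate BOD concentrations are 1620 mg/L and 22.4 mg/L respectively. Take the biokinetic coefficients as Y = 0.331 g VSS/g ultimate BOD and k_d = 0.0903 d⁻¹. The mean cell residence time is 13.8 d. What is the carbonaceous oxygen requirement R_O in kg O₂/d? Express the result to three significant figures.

R_O ≈ 494 kg O₂/d

Correct the yield for decay: Y_obs = Y/(1 + k_d θ_c) = 0.331 / (1 + 0.0903 × 13.8) = 0.331 / 2.246 = 0.1474.
Substrate removed = Q·(S₀ − S) = 391 m³/d × (1620 − 22.4) g/m³ = 6.25×10^5 g/d = 624.7 kg/d.
P_X = Y_obs·Q·(S₀ − S) = 0.1474 × 624.7 = 92.05 kg VSS/d.
R_O = Q·(S₀ − S) − 1.42·P_X = 624.7 − 1.42 × 92.05 = 493.9 kg O₂/d.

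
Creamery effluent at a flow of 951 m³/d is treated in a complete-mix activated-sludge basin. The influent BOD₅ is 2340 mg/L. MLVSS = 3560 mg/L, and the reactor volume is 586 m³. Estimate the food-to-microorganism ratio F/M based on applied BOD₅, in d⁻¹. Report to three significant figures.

F/M = Q·S₀ / (V·X) = 951 × 2340 / (586.0 × 3560) = 1.067 g BOD₅·(g VSS·d)⁻¹.

F/M ≈ 1.07 d⁻¹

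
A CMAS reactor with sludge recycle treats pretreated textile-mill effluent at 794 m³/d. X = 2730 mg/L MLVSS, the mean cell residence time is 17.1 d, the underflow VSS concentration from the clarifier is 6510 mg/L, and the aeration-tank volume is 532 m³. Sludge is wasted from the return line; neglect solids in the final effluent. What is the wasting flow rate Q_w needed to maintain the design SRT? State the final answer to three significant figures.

Wasting from the return line (neglecting effluent solids): Q_w = V·X / (θ_c·X_r) = 532.0 × 2730 / (17.1 × 6510) = 13.05 m³/d.

Q_w ≈ 13.0 m³/d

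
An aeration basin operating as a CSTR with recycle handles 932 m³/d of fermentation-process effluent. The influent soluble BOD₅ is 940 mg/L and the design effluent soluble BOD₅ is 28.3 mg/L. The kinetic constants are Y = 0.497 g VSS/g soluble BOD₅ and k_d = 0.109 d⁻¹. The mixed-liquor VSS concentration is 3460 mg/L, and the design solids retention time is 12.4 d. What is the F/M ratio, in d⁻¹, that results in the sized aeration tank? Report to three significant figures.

F/M ≈ 0.393 d⁻¹

Steady-state biomass mass balance: V·X·(1 + k_d·θ_c) = Y·Q·(S₀ − S)·θ_c, so V = 0.497 × 932 × (940 − 28.3) × 12.4 / [3460 × (1 + 0.109 × 12.4)] = 5.24×10^6 / 8137 = 643.6 m³.
Food-to-microorganism ratio F/M = Q S₀ / (V X) = 932 × 940 / (643.6 × 3460) = 0.3934 d⁻¹.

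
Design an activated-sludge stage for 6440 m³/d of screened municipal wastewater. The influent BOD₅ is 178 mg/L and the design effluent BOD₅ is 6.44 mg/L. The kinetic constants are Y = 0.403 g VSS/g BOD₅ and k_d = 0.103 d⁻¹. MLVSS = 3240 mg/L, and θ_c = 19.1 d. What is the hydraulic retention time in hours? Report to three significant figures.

τ ≈ 3.30 h

Rearranging the biomass balance for a CMAS with decay, V = Y·Q·ΔS·θ_c / [X·(1+k_d θ_c)] = 0.403 × 6440 × (178 − 6.44) × 19.1 / [3240 × (1 + 0.103 × 19.1)] = 8.5×10^6 / 9614 = 884.6 m³.
τ = V/Q = 884.6/6440 = 0.1374 d, or 3.297 h.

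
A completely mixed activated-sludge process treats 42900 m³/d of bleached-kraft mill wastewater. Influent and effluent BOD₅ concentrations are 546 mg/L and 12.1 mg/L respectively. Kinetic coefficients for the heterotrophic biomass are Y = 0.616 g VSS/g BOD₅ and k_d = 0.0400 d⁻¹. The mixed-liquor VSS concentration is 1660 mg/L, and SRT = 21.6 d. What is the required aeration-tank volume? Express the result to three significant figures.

V ≈ 98500 m³

Rearranging the biomass balance for a CMAS with decay, V = Y·Q·ΔS·θ_c / [X·(1+k_d θ_c)] = 0.616 × 42900 × (546 − 12.1) × 21.6 / [1660 × (1 + 0.0400 × 21.6)] = 3.05×10^8 / 3094 = 98491 m³.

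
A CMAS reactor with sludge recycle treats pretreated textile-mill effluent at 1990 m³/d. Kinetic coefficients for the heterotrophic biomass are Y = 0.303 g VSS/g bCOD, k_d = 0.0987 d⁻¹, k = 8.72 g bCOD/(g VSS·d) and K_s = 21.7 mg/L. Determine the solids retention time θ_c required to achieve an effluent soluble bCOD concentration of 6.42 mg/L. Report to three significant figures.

At the target effluent, Y k S/(K_s+S) = 0.303×8.72×6.42/28.12 = 0.6032 d⁻¹.
Then 1/θ_c = μ − k_d = 0.6032 − 0.0987 = 0.5045 d⁻¹, giving θ_c = 1.982 d.

θ_c ≈ 1.98 d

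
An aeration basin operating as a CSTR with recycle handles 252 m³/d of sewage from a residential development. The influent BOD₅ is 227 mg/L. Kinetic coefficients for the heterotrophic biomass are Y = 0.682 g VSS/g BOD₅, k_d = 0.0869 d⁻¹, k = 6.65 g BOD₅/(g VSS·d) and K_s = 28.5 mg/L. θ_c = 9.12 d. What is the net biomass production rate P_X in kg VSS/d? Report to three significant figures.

For a completely mixed reactor with recycle the Lawrence–McCarty relation gives S = K_s·(1 + k_d·θ_c) / [θ_c·(Y·k − k_d) − 1] = 28.5 × (1 + 0.0869 × 9.12) / [9.12 × (0.682 × 6.65 − 0.0869) − 1] = 51.09 / 39.57 = 1.291 mg/L.
Y_obs = Y / (1 + k_d θ_c) = 0.682 / (1 + 0.0869 × 9.12) = 0.682 / 1.793 = 0.3805.
Mass of BOD₅ removed per day: Q(S₀ − S) = 252 × 225.7 g/m³ = 56.88 kg/d.
Biomass produced: P_X = Y_obs·Q·ΔS = 0.3805 × 56.88 ≈ 21.64 kg VSS/d.

P_X ≈ 21.6 kg VSS/d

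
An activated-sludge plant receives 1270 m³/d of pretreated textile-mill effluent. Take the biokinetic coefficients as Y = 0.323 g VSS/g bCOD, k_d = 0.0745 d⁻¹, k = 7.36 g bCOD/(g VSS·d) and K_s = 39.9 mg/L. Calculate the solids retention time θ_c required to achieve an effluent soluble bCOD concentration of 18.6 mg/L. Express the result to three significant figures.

At the target effluent, Y k S/(K_s+S) = 0.323×7.36×18.6/58.50 = 0.7559 d⁻¹.
θ_c = 1/(μ − k_d) = 1/(0.7559 − 0.0745) = 1/0.6814 = 1.468 d.

θ_c ≈ 1.47 d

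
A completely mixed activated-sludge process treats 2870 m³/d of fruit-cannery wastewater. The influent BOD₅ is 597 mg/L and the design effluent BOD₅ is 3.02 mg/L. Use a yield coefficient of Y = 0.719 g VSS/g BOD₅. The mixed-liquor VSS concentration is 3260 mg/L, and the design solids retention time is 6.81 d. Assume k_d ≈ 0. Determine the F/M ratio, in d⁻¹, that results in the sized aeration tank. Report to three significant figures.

F/M ≈ 0.205 d⁻¹

Biomass mass balance (decay neglected): V·X = Y·Q·(S₀ − S)·θ_c, so V = 0.719 × 2870 × (597 − 3.02) × 6.81 / 3260 = 2560 m³.
F/M = Q·S₀ / (V·X) = 2870 × 597 / (2560 × 3260) = 0.2053 g BOD₅·(g VSS·d)⁻¹.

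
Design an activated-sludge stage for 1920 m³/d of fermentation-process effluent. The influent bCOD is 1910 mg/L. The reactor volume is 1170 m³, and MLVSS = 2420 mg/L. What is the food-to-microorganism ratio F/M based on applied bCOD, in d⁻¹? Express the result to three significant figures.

Food-to-microorganism ratio F/M = Q S₀ / (V X) = 1920 × 1910 / (1170 × 2420) = 1.295 d⁻¹.

F/M ≈ 1.30 d⁻¹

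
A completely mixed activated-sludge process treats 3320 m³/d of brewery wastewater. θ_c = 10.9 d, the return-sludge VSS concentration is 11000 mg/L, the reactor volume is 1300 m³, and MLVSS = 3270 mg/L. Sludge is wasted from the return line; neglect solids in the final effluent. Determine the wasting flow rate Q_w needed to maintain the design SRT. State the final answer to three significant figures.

Q_w ≈ 35.5 m³/d

Wasting from the return line (neglecting effluent solids): Q_w = V·X / (θ_c·X_r) = 1300 × 3270 / (10.9 × 11000) = 35.45 m³/d.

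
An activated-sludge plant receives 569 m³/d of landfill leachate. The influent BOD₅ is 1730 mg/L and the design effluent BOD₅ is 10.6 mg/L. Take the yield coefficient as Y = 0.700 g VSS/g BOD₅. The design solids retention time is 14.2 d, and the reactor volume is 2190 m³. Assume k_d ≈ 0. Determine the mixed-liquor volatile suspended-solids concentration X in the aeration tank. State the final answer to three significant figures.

X ≈ 4440 mg/L

From V·X = Y·Q·(S₀ − S)·θ_c (decay neglected): X = 0.700 × 569 × (1730 − 10.6) × 14.2 / 2190 = 4440 mg/L.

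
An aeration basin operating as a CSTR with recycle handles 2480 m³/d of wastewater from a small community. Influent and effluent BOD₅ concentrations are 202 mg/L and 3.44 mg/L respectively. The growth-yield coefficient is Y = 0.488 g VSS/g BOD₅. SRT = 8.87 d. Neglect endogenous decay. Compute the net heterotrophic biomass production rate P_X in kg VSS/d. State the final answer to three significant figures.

P_X ≈ 240 kg VSS/d

No decay correction is needed, so Y_obs = Y = 0.488.
ΔS = 202 − 3.44 = 198.6 mg/L, so the substrate removal rate is 2480 × 198.6/1000 = 492.4 kg BOD₅/d.
P_X = Y_obs · Q(S₀ − S) = 0.4880 × 492.4 = 240.3 kg VSS/d.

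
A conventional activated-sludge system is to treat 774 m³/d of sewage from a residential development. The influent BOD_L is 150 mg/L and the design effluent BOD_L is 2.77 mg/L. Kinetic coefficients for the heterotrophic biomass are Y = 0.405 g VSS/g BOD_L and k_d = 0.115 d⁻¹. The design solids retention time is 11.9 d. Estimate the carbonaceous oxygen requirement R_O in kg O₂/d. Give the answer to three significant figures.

Observed yield with endogenous decay: Y_obs = Y / (1 + k_d·θ_c) = 0.405 / (1 + 0.115 × 11.9) = 0.405 / 2.369 = 0.1710 g VSS/g BOD_L.
Mass of BOD_L removed per day: Q(S₀ − S) = 774 × 147.2 g/m³ = 114.0 kg/d.
Net sludge production P_X = 0.1710 × 114.0 = 19.49 kg VSS/d.
R_O = Q·ΔS − 1.42 P_X = 114.0 − 27.67 = 86.29 kg O₂/d.

R_O ≈ 86.3 kg O₂/d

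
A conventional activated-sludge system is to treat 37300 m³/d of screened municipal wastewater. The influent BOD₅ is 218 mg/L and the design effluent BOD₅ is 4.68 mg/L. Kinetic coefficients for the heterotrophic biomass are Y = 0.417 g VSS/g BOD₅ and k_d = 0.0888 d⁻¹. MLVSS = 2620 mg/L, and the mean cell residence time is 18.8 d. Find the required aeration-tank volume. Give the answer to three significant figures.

From the SRT design equation V = Y Q (S₀−S) θ_c / [X (1 + k_d θ_c)] = 0.417 × 37300 × (218 − 4.68) × 18.8 / [2620 × (1 + 0.0888 × 18.8)] = 6.24×10^7 / 6994 = 8919 m³.

V ≈ 8920 m³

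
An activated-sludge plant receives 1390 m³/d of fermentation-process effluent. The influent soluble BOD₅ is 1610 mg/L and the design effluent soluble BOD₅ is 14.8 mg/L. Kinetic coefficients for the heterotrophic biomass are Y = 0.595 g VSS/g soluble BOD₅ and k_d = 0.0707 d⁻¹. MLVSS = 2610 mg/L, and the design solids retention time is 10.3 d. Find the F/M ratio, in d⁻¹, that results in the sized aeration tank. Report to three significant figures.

From the SRT design equation V = Y Q (S₀−S) θ_c / [X (1 + k_d θ_c)] = 0.595 × 1390 × (1610 − 14.8) × 10.3 / [2610 × (1 + 0.0707 × 10.3)] = 1.36×10^7 / 4511 = 3013 m³.
F/M = Q·S₀ / (V·X) = 1390 × 1610 / (3013 × 2610) = 0.2846 g soluble BOD₅·(g VSS·d)⁻¹.

F/M ≈ 0.285 d⁻¹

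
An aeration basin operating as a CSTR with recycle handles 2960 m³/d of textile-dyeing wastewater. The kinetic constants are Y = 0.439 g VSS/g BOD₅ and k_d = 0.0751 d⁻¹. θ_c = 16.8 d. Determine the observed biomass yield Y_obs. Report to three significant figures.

Correct the yield for decay: Y_obs = Y/(1 + k_d θ_c) = 0.439 / (1 + 0.0751 × 16.8) = 0.439 / 2.262 = 0.1941.

Y_obs ≈ 0.194 g VSS/g BOD₅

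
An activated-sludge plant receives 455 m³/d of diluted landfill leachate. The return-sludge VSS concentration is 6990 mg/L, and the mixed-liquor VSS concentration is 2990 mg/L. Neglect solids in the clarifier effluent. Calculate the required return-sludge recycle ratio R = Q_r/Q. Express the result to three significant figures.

Mass balance around the secondary clarifier (neglecting effluent solids): R = X / (X_r − X) = 2990 / (6990 − 2990) = 0.7475.

R ≈ 0.748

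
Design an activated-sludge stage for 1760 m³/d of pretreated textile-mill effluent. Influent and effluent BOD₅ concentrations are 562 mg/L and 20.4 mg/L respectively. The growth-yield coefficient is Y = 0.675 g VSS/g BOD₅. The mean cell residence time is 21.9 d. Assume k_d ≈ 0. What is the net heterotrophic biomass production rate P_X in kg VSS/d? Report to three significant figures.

P_X ≈ 643 kg VSS/d

Since k_d ≈ 0, Y_obs = Y = 0.675 g VSS/g BOD₅.
Mass of BOD₅ removed per day: Q(S₀ − S) = 1760 × 541.6 g/m³ = 953.2 kg/d.
Net biomass production P_X = Y_obs × Q·(S₀ − S) = 0.6750 × 953.2 = 643.4 kg VSS/d.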